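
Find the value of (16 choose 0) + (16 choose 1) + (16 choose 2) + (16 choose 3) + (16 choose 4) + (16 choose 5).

1 + 16 + 120 + 560 + 1820 + 4368 = 6885.

6885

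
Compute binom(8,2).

28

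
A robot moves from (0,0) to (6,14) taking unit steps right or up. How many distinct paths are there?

38760

Each path is a sequence of 20 steps with 6 rights: C(20,6) = 38760.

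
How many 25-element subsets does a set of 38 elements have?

C(38,25) = C(38,13) by symmetry.
C(38,13) = (38·37·36·35·34·33·32·31·30·29·28·27·26) / 13! = 33719008124158156800 / 6227020800 = 5414950296.

5414950296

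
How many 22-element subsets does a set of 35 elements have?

1476337800

C(35,22) = C(35,13) by symmetry.
C(35,13) = (35·34·33·32·31·30·29·28·27·26·25·24·23) / 13! = 9193186188426240000 / 6227020800 = 1476337800.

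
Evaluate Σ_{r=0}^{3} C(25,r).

2626

1 + 25 + 300 + 2300 = 2626.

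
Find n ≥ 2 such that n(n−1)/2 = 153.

18

n(n−1)/2 = 153 ⇒ n(n−1) = 306. Since 18·17 = 306, n = 18.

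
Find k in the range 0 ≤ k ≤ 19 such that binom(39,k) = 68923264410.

19

C(39,k) increases on 0 ≤ k ≤ 19. C(39,18) = 62359143990 and C(39,19) = 68923264410, so k = 19.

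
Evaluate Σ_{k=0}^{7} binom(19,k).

94184

1 + 19 + 171 + 969 + 3876 + 11628 + 27132 + 50388 = 94184.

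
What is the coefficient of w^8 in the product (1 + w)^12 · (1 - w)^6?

-66

Coefficient of w^8 = Σ_{j} C(12,j)·1^j·C(6,8-j)·(-1)^(8-j) for j from 2 to 8.
= 66 + (-1320) + 7425 + (-15840) + 13860 + (-4752) + 495 = -66.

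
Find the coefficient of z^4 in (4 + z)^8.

17920

The general term is C(8,j)·(4)^j·(z)^(8-j); the z^4 term has j = 4.
C(8,4) = 70.
Coefficient = C(8,4) · 4^4 = 70 · 256 = 17920.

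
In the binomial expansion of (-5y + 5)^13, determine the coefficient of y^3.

-349121093750

The general term is C(13,j)·(-5y)^j·(5)^(13-j); the y^3 term has j = 3.
C(13,3) = 286.
Coefficient = C(13,3) · (-5)^3 · 5^10 = 286 · (-125) · 9765625 = -349121093750.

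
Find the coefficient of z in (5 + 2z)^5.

6250

The general term is C(5,j)·(5)^j·(2z)^(5-j); the z^1 term has j = 4.
C(5,4) = 5.
Coefficient = C(5,4) · 5^4 · 2^1 = 5 · 625 · 2 = 6250.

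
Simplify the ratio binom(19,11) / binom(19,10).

9/11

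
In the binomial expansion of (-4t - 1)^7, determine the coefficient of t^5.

The general term is C(7,j)·(-4t)^j·(-1)^(7-j); the t^5 term has j = 5.
C(7,5) = 21.
Coefficient = C(7,5) · (-4)^5 = 21 · (-1024) = -21504.

-21504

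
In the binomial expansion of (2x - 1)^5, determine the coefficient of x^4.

-80

The general term is C(5,j)·(2x)^j·(-1)^(5-j); the x^4 term has j = 4.
C(5,4) = 5.
Coefficient = C(5,4) · 2^4 · (-1)^1 = 5 · 16 · (-1) = -80.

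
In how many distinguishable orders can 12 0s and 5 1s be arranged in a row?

6188

Choose positions for the 0s: C(17,12) = 6188.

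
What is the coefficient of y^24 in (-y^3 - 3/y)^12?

General term: C(12,j)·(-y^3)^j·(-3/y)^(12-j), with y-exponent 3j − 1(12−j) = 4j − 12.
Set 4j − 12 = 24: j = 9.
C(12,9) = 220; (-1)^9 = -1; (-3)^3 = -27.
Coefficient = 220 · (-1) · (-27) = 5940.

5940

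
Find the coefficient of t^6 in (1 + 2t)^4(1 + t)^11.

Coefficient of t^6 = Σ_{j} C(4,j)·2^j·C(11,6-j)·1^(6-j) for j from 0 to 4.
= 462 + 3696 + 7920 + 5280 + 880 = 18238.

18238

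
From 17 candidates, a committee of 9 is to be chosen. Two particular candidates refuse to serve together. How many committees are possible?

17875

All 9-subsets: C(17,9) = 24310. Those containing both fixed elements: C(15,7) = 6435.
24310 − 6435 = 17875.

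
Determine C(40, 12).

5586853480

C(40,12) = (40·39·38·37·36·35·34·33·32·31·30·29) / 12! = 2676111755885568000 / 479001600 = 5586853480.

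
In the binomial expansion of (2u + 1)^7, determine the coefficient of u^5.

672

The general term is C(7,j)·(2u)^j·(1)^(7-j); the u^5 term has j = 5.
C(7,5) = 21.
Coefficient = C(7,5) · 2^5 = 21 · 32 = 672.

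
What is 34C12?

C(34,12) = (34·33·32·31·30·29·28·27·26·25·24·23) / 12! = 262662462526464000 / 479001600 = 548354040.

548354040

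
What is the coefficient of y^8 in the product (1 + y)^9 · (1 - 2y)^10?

-3447

Coefficient of y^8 = Σ_{j} C(9,j)·1^j·C(10,8-j)·(-2)^(8-j) for j from 0 to 8.
= 11520 + (-138240) + 483840 + (-677376) + 423360 + (-120960) + 15120 + (-720) + 9 = -3447.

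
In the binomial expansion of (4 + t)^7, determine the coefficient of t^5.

336

The general term is C(7,j)·(4)^j·(t)^(7-j); the t^5 term has j = 2.
C(7,2) = 21.
Coefficient = C(7,2) · 4^2 = 21 · 16 = 336.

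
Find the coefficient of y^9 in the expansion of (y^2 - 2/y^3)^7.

-14

General term: C(7,j)·(y^2)^j·(-2/y^3)^(7-j), with y-exponent 2j − 3(7−j) = 5j − 21.
Set 5j − 21 = 9: j = 6.
C(7,6) = 7; 1^6 = 1; (-2)^1 = -2.
Coefficient = 7 · 1 · (-2) = -14.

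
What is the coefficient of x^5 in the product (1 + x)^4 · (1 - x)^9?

9

Coefficient of x^5 = Σ_{j} C(4,j)·1^j·C(9,5-j)·(-1)^(5-j) for j from 0 to 4.
= (-126) + 504 + (-504) + 144 + (-9) = 9.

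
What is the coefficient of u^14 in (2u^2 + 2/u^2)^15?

General term: C(15,j)·(2u^2)^j·(2/u^2)^(15-j), with u-exponent 2j − 2(15−j) = 4j − 30.
Set 4j − 30 = 14: j = 11.
C(15,11) = 1365; 2^11 = 2048; 2^4 = 16.
Coefficient = 1365 · 2048 · 16 = 44728320.

44728320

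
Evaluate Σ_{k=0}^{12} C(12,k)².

2704156

By Vandermonde's identity, Σ C(12,k)² = C(24,12) = 2704156.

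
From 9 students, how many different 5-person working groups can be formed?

This is C(9,5) = 126.

126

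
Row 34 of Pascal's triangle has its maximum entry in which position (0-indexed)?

17

C(34,k) is maximized at k = 34/2 = 17.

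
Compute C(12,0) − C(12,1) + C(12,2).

The partial alternating sum Σ_{k=0}^{2} (−1)^k C(12,k) = (−1)^2 C(11,2) = 55.

55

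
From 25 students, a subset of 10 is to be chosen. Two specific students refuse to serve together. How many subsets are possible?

All 10-subsets: C(25,10) = 3268760. Those containing both fixed elements: C(23,8) = 490314.
3268760 − 490314 = 2778446.

2778446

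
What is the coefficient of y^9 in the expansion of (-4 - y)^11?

-880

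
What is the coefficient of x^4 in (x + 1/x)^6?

General term: C(6,j)·(x)^j·(1/x)^(6-j), with x-exponent 1j − 1(6−j) = 2j − 6.
Set 2j − 6 = 4: j = 5.
C(6,5) = 6; 1^5 = 1; 1^1 = 1.
Coefficient = 6 · 1 · 1 = 6.

6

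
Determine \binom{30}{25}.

142506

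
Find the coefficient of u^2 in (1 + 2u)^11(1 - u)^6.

103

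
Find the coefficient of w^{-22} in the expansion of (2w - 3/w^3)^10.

General term: C(10,j)·(2w)^j·(-3/w^3)^(10-j), with w-exponent 1j − 3(10−j) = 4j − 30.
Set 4j − 30 = -22: j = 2.
C(10,2) = 45; 2^2 = 4; (-3)^8 = 6561.
Coefficient = 45 · 4 · 6561 = 1180980.

1180980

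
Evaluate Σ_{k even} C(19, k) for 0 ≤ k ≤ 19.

Half of (1+1)^19 + (1−1)^19 gives the even-index sum: 2^18 = 262144.

262144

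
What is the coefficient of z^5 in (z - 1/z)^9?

36

General term: C(9,j)·(z)^j·(-1/z)^(9-j), with z-exponent 1j − 1(9−j) = 2j − 9.
Set 2j − 9 = 5: j = 7.
C(9,7) = 36; 1^7 = 1; (-1)^2 = 1.
Coefficient = 36 · 1 · 1 = 36.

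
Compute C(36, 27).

94143280

C(36,27) = C(36,9) by symmetry.
C(36,9) = (36·35·34·33·32·31·30·29·28) / 9! = 34162713446400 / 362880 = 94143280.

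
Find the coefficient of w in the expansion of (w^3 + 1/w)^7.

General term: C(7,j)·(w^3)^j·(1/w)^(7-j), with w-exponent 3j − 1(7−j) = 4j − 7.
Set 4j − 7 = 1: j = 2.
C(7,2) = 21; 1^2 = 1; 1^5 = 1.
Coefficient = 21 · 1 · 1 = 21.

21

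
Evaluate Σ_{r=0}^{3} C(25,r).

2626

1 + 25 + 300 + 2300 = 2626.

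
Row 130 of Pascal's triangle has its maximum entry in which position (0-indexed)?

65

C(130,i) is maximized at i = 130/2 = 65.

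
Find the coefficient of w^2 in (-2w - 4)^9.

The general term is C(9,j)·(-2w)^j·(-4)^(9-j); the w^2 term has j = 2.
C(9,2) = 36.
Coefficient = C(9,2) · (-2)^2 · (-4)^7 = 36 · 4 · (-16384) = -2359296.

-2359296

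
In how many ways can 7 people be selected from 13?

1716

This is C(13,7) = 1716.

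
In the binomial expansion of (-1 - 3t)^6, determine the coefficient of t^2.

135

The general term is C(6,j)·(-1)^j·(-3t)^(6-j); the t^2 term has j = 4.
C(6,4) = 15.
Coefficient = C(6,4) · (-3)^2 = 15 · 9 = 135.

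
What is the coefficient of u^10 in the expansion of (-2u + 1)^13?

292864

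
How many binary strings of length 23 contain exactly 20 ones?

1771

Choose the 20 positions: C(23,20) = 1771.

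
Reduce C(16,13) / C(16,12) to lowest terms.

C(n,k+1)/C(n,k) = (n−k)/(k+1) = (16−12)/(12+1) = 4/13.

4/13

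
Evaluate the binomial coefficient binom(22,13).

497420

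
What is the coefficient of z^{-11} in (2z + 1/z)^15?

420

General term: C(15,j)·(2z)^j·(1/z)^(15-j), with z-exponent 1j − 1(15−j) = 2j − 15.
Set 2j − 15 = -11: j = 2.
C(15,2) = 105; 2^2 = 4; 1^13 = 1.
Coefficient = 105 · 4 · 1 = 420.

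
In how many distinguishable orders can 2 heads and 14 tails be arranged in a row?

120

Choose positions for the heads: C(16,2) = 120.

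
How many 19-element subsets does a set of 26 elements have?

657800

C(26,19) = C(26,7) by symmetry.
C(26,7) = (26·25·24·23·22·21·20) / 7! = 3315312000 / 5040 = 657800.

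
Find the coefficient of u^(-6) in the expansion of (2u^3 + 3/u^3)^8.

108864

General term: C(8,j)·(2u^3)^j·(3/u^3)^(8-j), with u-exponent 3j − 3(8−j) = 6j − 24.
Set 6j − 24 = -6: j = 3.
C(8,3) = 56; 2^3 = 8; 3^5 = 243.
Coefficient = 56 · 8 · 243 = 108864.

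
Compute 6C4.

15

C(6,4) = C(6,2) by symmetry.
C(6,2) = (6·5) / 2! = 30 / 2 = 15.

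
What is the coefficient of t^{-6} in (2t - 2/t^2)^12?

General term: C(12,j)·(2t)^j·(-2/t^2)^(12-j), with t-exponent 1j − 2(12−j) = 3j − 24.
Set 3j − 24 = -6: j = 6.
C(12,6) = 924; 2^6 = 64; (-2)^6 = 64.
Coefficient = 924 · 64 · 64 = 3784704.

3784704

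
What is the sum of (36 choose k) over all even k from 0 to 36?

Half of (1+1)^36 + (1−1)^36 gives the even-index sum: 2^35 = 34359738368.

34359738368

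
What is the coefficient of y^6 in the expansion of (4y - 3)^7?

The general term is C(7,j)·(4y)^j·(-3)^(7-j); the y^6 term has j = 6.
C(7,6) = 7.
Coefficient = C(7,6) · 4^6 · (-3)^1 = 7 · 4096 · (-3) = -86016.

-86016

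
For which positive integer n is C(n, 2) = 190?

20

n(n−1)/2 = 190 ⇒ n(n−1) = 380. Since 20·19 = 380, n = 20.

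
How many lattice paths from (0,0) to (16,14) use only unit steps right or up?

Each path is a sequence of 30 steps with 16 rights: C(30,16) = 145422675.

145422675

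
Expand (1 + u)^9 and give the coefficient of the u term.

9

The general term is C(9,j)·(1)^j·(u)^(9-j); the u^1 term has j = 8.
C(9,8) = 9.
Coefficient = C(9,8) = 9.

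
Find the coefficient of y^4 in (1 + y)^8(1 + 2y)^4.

Coefficient of y^4 = Σ_{j} C(8,j)·1^j·C(4,4-j)·2^(4-j) for j from 0 to 4.
= 16 + 256 + 672 + 448 + 70 = 1462.

1462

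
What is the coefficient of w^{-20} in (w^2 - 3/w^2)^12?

General term: C(12,j)·(w^2)^j·(-3/w^2)^(12-j), with w-exponent 2j − 2(12−j) = 4j − 24.
Set 4j − 24 = -20: j = 1.
C(12,1) = 12; 1^1 = 1; (-3)^11 = -177147.
Coefficient = 12 · 1 · (-177147) = -2125764.

-2125764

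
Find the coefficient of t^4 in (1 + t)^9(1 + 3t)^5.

Coefficient of t^4 = Σ_{j} C(9,j)·1^j·C(5,4-j)·3^(4-j) for j from 0 to 4.
= 405 + 2430 + 3240 + 1260 + 126 = 7461.

7461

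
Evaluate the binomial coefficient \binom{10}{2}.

C(10,2) = (10·9) / 2! = 90 / 2 = 45.

45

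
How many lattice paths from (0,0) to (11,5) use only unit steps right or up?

4368

Each path is a sequence of 16 steps with 11 rights: C(16,11) = 4368.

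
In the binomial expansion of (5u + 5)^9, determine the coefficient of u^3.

The general term is C(9,j)·(5u)^j·(5)^(9-j); the u^3 term has j = 3.
C(9,3) = 84.
Coefficient = C(9,3) · 5^3 · 5^6 = 84 · 125 · 15625 = 164062500.

164062500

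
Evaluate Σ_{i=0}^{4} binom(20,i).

6196

1 + 20 + 190 + 1140 + 4845 = 6196.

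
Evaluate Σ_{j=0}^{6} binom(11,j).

1486

1 + 11 + 55 + 165 + 330 + 462 + 462 = 1486.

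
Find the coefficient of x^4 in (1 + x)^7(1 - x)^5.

5

Coefficient of x^4 = Σ_{j} C(7,j)·1^j·C(5,4-j)·(-1)^(4-j) for j from 0 to 4.
= 5 + (-70) + 210 + (-175) + 35 = 5.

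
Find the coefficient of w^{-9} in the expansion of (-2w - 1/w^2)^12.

25344

General term: C(12,j)·(-2w)^j·(-1/w^2)^(12-j), with w-exponent 1j − 2(12−j) = 3j − 24.
Set 3j − 24 = -9: j = 5.
C(12,5) = 792; (-2)^5 = -32; (-1)^7 = -1.
Coefficient = 792 · (-32) · (-1) = 25344.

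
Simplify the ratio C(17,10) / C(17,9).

C(n,k+1)/C(n,k) = (n−k)/(k+1) = (17−9)/(9+1) = 8/10 = 4/5.

4/5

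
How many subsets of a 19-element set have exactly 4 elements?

3876

Choose the 4 positions: C(19,4) = 3876.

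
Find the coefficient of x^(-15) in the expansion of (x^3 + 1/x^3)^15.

3003

General term: C(15,j)·(x^3)^j·(1/x^3)^(15-j), with x-exponent 3j − 3(15−j) = 6j − 45.
Set 6j − 45 = -15: j = 5.
C(15,5) = 3003; 1^5 = 1; 1^10 = 1.
Coefficient = 3003 · 1 · 1 = 3003.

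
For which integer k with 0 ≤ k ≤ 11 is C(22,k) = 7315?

4

C(22,k) increases on 0 ≤ k ≤ 11. C(22,3) = 1540 and C(22,4) = 7315, so k = 4.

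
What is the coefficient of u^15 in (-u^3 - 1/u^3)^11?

General term: C(11,j)·(-u^3)^j·(-1/u^3)^(11-j), with u-exponent 3j − 3(11−j) = 6j − 33.
Set 6j − 33 = 15: j = 8.
C(11,8) = 165; (-1)^8 = 1; (-1)^3 = -1.
Coefficient = 165 · 1 · (-1) = -165.

-165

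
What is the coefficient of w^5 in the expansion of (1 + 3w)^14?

The general term is C(14,j)·(1)^j·(3w)^(14-j); the w^5 term has j = 9.
C(14,9) = 2002.
Coefficient = C(14,9) · 3^5 = 2002 · 243 = 486486.

486486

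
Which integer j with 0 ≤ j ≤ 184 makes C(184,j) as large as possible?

C(184,j) is maximized at j = 184/2 = 92.

92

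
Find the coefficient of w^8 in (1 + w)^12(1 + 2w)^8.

1550927

Coefficient of w^8 = Σ_{j} C(12,j)·1^j·C(8,8-j)·2^(8-j) for j from 0 to 8.
= 256 + 12288 + 118272 + 394240 + 554400 + 354816 + 103488 + 12672 + 495 = 1550927.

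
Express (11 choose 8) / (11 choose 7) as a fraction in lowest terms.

C(n,k+1)/C(n,k) = (n−k)/(k+1) = (11−7)/(7+1) = 4/8 = 1/2.

1/2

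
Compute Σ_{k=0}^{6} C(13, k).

1 + 13 + 78 + 286 + 715 + 1287 + 1716 = 4096.

4096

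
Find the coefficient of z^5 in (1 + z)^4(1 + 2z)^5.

1002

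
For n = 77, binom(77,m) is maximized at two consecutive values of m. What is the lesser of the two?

For odd n = 77, C(77,m) peaks at m = (n−1)/2 and (n+1)/2; the lesser is 38.

38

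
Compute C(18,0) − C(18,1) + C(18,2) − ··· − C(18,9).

The partial alternating sum Σ_{k=0}^{9} (−1)^k C(18,k) = (−1)^9 C(17,9) = -24310.

-24310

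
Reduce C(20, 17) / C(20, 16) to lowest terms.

4/17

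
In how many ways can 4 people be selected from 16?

1820

This is C(16,4) = 1820.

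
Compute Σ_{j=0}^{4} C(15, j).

1941

1 + 15 + 105 + 455 + 1365 = 1941.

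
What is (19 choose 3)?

969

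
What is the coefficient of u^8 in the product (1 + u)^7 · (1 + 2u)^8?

157184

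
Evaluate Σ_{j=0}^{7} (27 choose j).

1 + 27 + 351 + 2925 + 17550 + 80730 + 296010 + 888030 = 1285624.

1285624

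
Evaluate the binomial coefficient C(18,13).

8568

C(18,13) = C(18,5) by symmetry.
C(18,5) = (18·17·16·15·14) / 5! = 1028160 / 120 = 8568.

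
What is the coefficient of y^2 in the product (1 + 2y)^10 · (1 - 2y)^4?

44

Coefficient of y^2 = Σ_{j} C(10,j)·2^j·C(4,2-j)·(-2)^(2-j) for j from 0 to 2.
= 24 + (-160) + 180 = 44.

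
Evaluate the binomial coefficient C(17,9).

24310

C(17,9) = C(17,8) by symmetry.
C(17,8) = (17·16·15·14·13·12·11·10) / 8! = 980179200 / 40320 = 24310.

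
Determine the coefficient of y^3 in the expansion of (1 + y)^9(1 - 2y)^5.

Coefficient of y^3 = Σ_{j} C(9,j)·1^j·C(5,3-j)·(-2)^(3-j) for j from 0 to 3.
= (-80) + 360 + (-360) + 84 = 4.

4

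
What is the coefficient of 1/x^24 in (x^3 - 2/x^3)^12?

67584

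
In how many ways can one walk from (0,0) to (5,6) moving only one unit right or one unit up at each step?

Each path is a sequence of 11 steps with 5 rights: C(11,5) = 462.

462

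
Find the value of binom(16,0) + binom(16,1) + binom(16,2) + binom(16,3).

1 + 16 + 120 + 560 = 697.

697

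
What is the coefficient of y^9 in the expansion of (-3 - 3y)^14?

9575503938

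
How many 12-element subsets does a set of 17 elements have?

6188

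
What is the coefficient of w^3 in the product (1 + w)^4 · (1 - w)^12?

-24

Coefficient of w^3 = Σ_{j} C(4,j)·1^j·C(12,3-j)·(-1)^(3-j) for j from 0 to 3.
= (-220) + 264 + (-72) + 4 = -24.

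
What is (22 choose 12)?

646646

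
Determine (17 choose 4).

2380

C(17,4) = (17·16·15·14) / 4! = 57120 / 24 = 2380.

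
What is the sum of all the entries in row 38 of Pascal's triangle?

The entries of row 38 sum to 2^38 = 274877906944.

274877906944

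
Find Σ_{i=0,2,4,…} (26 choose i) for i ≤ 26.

33554432

Half of (1+1)^26 + (1−1)^26 gives the even-index sum: 2^25 = 33554432.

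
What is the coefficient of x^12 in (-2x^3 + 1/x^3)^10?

-15360

General term: C(10,j)·(-2x^3)^j·(1/x^3)^(10-j), with x-exponent 3j − 3(10−j) = 6j − 30.
Set 6j − 30 = 12: j = 7.
C(10,7) = 120; (-2)^7 = -128; 1^3 = 1.
Coefficient = 120 · (-128) · 1 = -15360.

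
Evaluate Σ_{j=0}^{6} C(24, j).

190051

1 + 24 + 276 + 2024 + 10626 + 42504 + 134596 = 190051.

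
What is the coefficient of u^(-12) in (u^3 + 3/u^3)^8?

20412

General term: C(8,j)·(u^3)^j·(3/u^3)^(8-j), with u-exponent 3j − 3(8−j) = 6j − 24.
Set 6j − 24 = -12: j = 2.
C(8,2) = 28; 1^2 = 1; 3^6 = 729.
Coefficient = 28 · 1 · 729 = 20412.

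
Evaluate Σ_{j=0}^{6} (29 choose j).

1 + 29 + 406 + 3654 + 23751 + 118755 + 475020 = 621616.

621616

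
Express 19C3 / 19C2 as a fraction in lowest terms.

17/3

C(n,k+1)/C(n,k) = (n−k)/(k+1) = (19−2)/(2+1) = 17/3.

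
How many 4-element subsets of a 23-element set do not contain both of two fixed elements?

8645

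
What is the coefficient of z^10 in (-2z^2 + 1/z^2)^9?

-4608

General term: C(9,j)·(-2z^2)^j·(1/z^2)^(9-j), with z-exponent 2j − 2(9−j) = 4j − 18.
Set 4j − 18 = 10: j = 7.
C(9,7) = 36; (-2)^7 = -128; 1^2 = 1.
Coefficient = 36 · (-128) · 1 = -4608.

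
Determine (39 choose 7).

15380937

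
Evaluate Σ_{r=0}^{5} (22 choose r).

35443

1 + 22 + 231 + 1540 + 7315 + 26334 = 35443.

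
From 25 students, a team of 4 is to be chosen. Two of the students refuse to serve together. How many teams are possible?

All 4-subsets: C(25,4) = 12650. Those containing both fixed elements: C(23,2) = 253.
12650 − 253 = 12397.

12397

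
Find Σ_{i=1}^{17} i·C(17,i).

Differentiating (1+x)^17 and setting x=1: Σ i·C(17,i) = 17·2^16 = 1114112.

1114112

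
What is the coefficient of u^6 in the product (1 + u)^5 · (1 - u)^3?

Coefficient of u^6 = Σ_{j} C(5,j)·1^j·C(3,6-j)·(-1)^(6-j) for j from 3 to 5.
= (-10) + 15 + (-3) = 2.

2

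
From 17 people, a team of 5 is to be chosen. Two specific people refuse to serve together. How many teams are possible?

All 5-subsets: C(17,5) = 6188. Those containing both fixed elements: C(15,3) = 455.
6188 − 455 = 5733.

5733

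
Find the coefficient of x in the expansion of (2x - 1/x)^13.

General term: C(13,j)·(2x)^j·(-1/x)^(13-j), with x-exponent 1j − 1(13−j) = 2j − 13.
Set 2j − 13 = 1: j = 7.
C(13,7) = 1716; 2^7 = 128; (-1)^6 = 1.
Coefficient = 1716 · 128 · 1 = 219648.

219648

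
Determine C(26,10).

5311735

C(26,10) = (26·25·24·23·22·21·20·19·18·17) / 10! = 19275223968000 / 3628800 = 5311735.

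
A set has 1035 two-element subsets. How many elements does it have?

n(n−1)/2 = 1035 ⇒ n(n−1) = 2070. Since 46·45 = 2070, n = 46.

46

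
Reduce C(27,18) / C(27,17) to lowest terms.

C(n,k+1)/C(n,k) = (n−k)/(k+1) = (27−17)/(17+1) = 10/18 = 5/9.

5/9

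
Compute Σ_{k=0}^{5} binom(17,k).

9402

1 + 17 + 136 + 680 + 2380 + 6188 = 9402.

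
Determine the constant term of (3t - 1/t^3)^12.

-4330260

General term: C(12,j)·(3t)^j·(-1/t^3)^(12-j), with t-exponent 1j − 3(12−j) = 4j − 36.
Set 4j − 36 = 0: j = 9.
C(12,9) = 220; 3^9 = 19683; (-1)^3 = -1.
Coefficient = 220 · 19683 · (-1) = -4330260.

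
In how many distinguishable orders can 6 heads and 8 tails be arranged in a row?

3003

Choose positions for the heads: C(14,6) = 3003.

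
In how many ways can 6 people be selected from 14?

This is C(14,6) = 3003.

3003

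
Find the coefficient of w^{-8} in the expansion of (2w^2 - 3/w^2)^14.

-1260971712

General term: C(14,j)·(2w^2)^j·(-3/w^2)^(14-j), with w-exponent 2j − 2(14−j) = 4j − 28.
Set 4j − 28 = -8: j = 5.
C(14,5) = 2002; 2^5 = 32; (-3)^9 = -19683.
Coefficient = 2002 · 32 · (-19683) = -1260971712.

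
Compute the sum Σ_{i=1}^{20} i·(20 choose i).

10485760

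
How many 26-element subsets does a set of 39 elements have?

8122425444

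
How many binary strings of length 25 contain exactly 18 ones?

480700

Choose the 18 positions: C(25,18) = 480700.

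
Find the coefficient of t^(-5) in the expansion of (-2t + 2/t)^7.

-896

General term: C(7,j)·(-2t)^j·(2/t)^(7-j), with t-exponent 1j − 1(7−j) = 2j − 7.
Set 2j − 7 = -5: j = 1.
C(7,1) = 7; (-2)^1 = -2; 2^6 = 64.
Coefficient = 7 · (-2) · 64 = -896.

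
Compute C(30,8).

5852925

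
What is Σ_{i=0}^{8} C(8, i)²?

12870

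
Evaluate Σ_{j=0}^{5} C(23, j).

44552

1 + 23 + 253 + 1771 + 8855 + 33649 = 44552.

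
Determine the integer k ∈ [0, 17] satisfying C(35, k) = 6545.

3

C(35,k) increases on 0 ≤ k ≤ 17. C(35,2) = 595 and C(35,3) = 6545, so k = 3.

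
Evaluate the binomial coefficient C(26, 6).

C(26,6) = (26·25·24·23·22·21) / 6! = 165765600 / 720 = 230230.

230230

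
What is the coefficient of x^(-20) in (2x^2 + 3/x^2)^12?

4251528

General term: C(12,j)·(2x^2)^j·(3/x^2)^(12-j), with x-exponent 2j − 2(12−j) = 4j − 24.
Set 4j − 24 = -20: j = 1.
C(12,1) = 12; 2^1 = 2; 3^11 = 177147.
Coefficient = 12 · 2 · 177147 = 4251528.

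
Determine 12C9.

C(12,9) = C(12,3) by symmetry.
C(12,3) = (12·11·10) / 3! = 1320 / 6 = 220.

220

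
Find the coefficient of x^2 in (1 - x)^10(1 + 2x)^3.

Coefficient of x^2 = Σ_{j} C(10,j)·(-1)^j·C(3,2-j)·2^(2-j) for j from 0 to 2.
= 12 + (-60) + 45 = -3.

-3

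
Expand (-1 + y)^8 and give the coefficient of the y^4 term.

The general term is C(8,j)·(-1)^j·(y)^(8-j); the y^4 term has j = 4.
C(8,4) = 70.
Coefficient = C(8,4) = 70.

70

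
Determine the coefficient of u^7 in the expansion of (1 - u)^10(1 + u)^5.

-45

Coefficient of u^7 = Σ_{j} C(10,j)·(-1)^j·C(5,7-j)·1^(7-j) for j from 2 to 7.
= 45 + (-600) + 2100 + (-2520) + 1050 + (-120) = -45.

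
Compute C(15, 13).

105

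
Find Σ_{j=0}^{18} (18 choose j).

262144

Setting x = 1 in (1+x)^18 gives Σ C(18,j) = 2^18 = 262144.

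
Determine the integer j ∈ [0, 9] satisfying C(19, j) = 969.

3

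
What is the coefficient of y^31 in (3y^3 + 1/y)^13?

13817466

General term: C(13,j)·(3y^3)^j·(1/y)^(13-j), with y-exponent 3j − 1(13−j) = 4j − 13.
Set 4j − 13 = 31: j = 11.
C(13,11) = 78; 3^11 = 177147; 1^2 = 1.
Coefficient = 78 · 177147 · 1 = 13817466.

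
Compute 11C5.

462

C(11,5) = (11·10·9·8·7) / 5! = 55440 / 120 = 462.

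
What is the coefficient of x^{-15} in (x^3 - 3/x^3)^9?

General term: C(9,j)·(x^3)^j·(-3/x^3)^(9-j), with x-exponent 3j − 3(9−j) = 6j − 27.
Set 6j − 27 = -15: j = 2.
C(9,2) = 36; 1^2 = 1; (-3)^7 = -2187.
Coefficient = 36 · 1 · (-2187) = -78732.

-78732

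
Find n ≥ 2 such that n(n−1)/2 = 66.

n(n−1)/2 = 66 ⇒ n(n−1) = 132. Since 12·11 = 132, n = 12.

12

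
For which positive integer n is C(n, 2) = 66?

12

n(n−1)/2 = 66 ⇒ n(n−1) = 132. Since 12·11 = 132, n = 12.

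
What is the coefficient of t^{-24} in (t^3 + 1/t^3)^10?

10

General term: C(10,j)·(t^3)^j·(1/t^3)^(10-j), with t-exponent 3j − 3(10−j) = 6j − 30.
Set 6j − 30 = -24: j = 1.
C(10,1) = 10; 1^1 = 1; 1^9 = 1.
Coefficient = 10 · 1 · 1 = 10.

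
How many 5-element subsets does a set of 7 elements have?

21

C(7,5) = C(7,2) by symmetry.
C(7,2) = (7·6) / 2! = 42 / 2 = 21.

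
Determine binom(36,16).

7307872110

C(36,16) = (36·35·34·33·32·31·30·29·28·27·26·25·24·23·22·21) / 16! = 152901072685905223680000 / 20922789888000 = 7307872110.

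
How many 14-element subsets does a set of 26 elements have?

9657700

C(26,14) = C(26,12) by symmetry.
C(26,12) = (26·25·24·23·22·21·20·19·18·17·16·15) / 12! = 4626053752320000 / 479001600 = 9657700.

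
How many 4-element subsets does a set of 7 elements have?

35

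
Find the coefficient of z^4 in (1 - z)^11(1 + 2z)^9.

-96

Coefficient of z^4 = Σ_{j} C(11,j)·(-1)^j·C(9,4-j)·2^(4-j) for j from 0 to 4.
= 2016 + (-7392) + 7920 + (-2970) + 330 = -96.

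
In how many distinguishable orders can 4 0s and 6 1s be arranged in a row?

Choose positions for the 0s: C(10,4) = 210.

210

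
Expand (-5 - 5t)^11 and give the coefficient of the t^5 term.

The general term is C(11,j)·(-5)^j·(-5t)^(11-j); the t^5 term has j = 6.
C(11,6) = 462.
Coefficient = C(11,6) · (-5)^6 · (-5)^5 = 462 · 15625 · (-3125) = -22558593750.

-22558593750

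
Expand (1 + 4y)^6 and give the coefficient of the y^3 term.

1280

The general term is C(6,j)·(1)^j·(4y)^(6-j); the y^3 term has j = 3.
C(6,3) = 20.
Coefficient = C(6,3) · 4^3 = 20 · 64 = 1280.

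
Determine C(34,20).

1391975640

C(34,20) = C(34,14) by symmetry.
C(34,14) = (34·33·32·31·30·29·28·27·26·25·24·23·22·21) / 14! = 121350057687226368000 / 87178291200 = 1391975640.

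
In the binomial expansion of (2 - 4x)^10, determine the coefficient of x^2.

The general term is C(10,j)·(2)^j·(-4x)^(10-j); the x^2 term has j = 8.
C(10,8) = 45.
Coefficient = C(10,8) · 2^8 · (-4)^2 = 45 · 256 · 16 = 184320.

184320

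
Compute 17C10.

19448

C(17,10) = C(17,7) by symmetry.
C(17,7) = (17·16·15·14·13·12·11) / 7! = 98017920 / 5040 = 19448.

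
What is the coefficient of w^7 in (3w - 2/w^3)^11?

-1299078

General term: C(11,j)·(3w)^j·(-2/w^3)^(11-j), with w-exponent 1j − 3(11−j) = 4j − 33.
Set 4j − 33 = 7: j = 10.
C(11,10) = 11; 3^10 = 59049; (-2)^1 = -2.
Coefficient = 11 · 59049 · (-2) = -1299078.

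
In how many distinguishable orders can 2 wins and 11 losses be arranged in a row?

78

Choose positions for the wins: C(13,2) = 78.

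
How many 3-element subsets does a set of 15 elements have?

455

C(15,3) = (15·14·13) / 3! = 2730 / 6 = 455.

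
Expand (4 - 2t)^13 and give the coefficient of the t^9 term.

-93716480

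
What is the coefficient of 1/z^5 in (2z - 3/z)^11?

General term: C(11,j)·(2z)^j·(-3/z)^(11-j), with z-exponent 1j − 1(11−j) = 2j − 11.
Set 2j − 11 = -5: j = 3.
C(11,3) = 165; 2^3 = 8; (-3)^8 = 6561.
Coefficient = 165 · 8 · 6561 = 8660520.

8660520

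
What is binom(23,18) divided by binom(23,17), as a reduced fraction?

C(n,k+1)/C(n,k) = (n−k)/(k+1) = (23−17)/(17+1) = 6/18 = 1/3.

1/3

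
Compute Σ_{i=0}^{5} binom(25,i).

1 + 25 + 300 + 2300 + 12650 + 53130 = 68406.

68406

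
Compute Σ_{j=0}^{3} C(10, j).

176

1 + 10 + 45 + 120 = 176.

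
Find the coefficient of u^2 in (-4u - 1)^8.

448

The general term is C(8,j)·(-4u)^j·(-1)^(8-j); the u^2 term has j = 2.
C(8,2) = 28.
Coefficient = C(8,2) · (-4)^2 = 28 · 16 = 448.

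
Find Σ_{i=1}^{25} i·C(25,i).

419430400

Since i·C(25,i) = 25·C(24,i−1), the sum is 25·2^24 = 25·16777216 = 419430400.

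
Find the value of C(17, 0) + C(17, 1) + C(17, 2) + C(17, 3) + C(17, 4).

1 + 17 + 136 + 680 + 2380 = 3214.

3214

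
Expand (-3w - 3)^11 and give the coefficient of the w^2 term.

The general term is C(11,j)·(-3w)^j·(-3)^(11-j); the w^2 term has j = 2.
C(11,2) = 55.
Coefficient = C(11,2) · (-3)^2 · (-3)^9 = 55 · 9 · (-19683) = -9743085.

-9743085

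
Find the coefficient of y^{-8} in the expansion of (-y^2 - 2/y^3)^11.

General term: C(11,j)·(-y^2)^j·(-2/y^3)^(11-j), with y-exponent 2j − 3(11−j) = 5j − 33.
Set 5j − 33 = -8: j = 5.
C(11,5) = 462; (-1)^5 = -1; (-2)^6 = 64.
Coefficient = 462 · (-1) · 64 = -29568.

-29568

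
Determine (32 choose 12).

225792840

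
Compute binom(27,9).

C(27,9) = (27·26·25·24·23·22·21·20·19) / 9! = 1700755056000 / 362880 = 4686825.

4686825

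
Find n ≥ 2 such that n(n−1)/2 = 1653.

n(n−1)/2 = 1653 ⇒ n(n−1) = 3306. Since 58·57 = 3306, n = 58.

58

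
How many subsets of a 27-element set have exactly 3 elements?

Choose the 3 positions: C(27,3) = 2925.

2925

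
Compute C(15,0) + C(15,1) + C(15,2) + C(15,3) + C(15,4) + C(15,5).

4944

1 + 15 + 105 + 455 + 1365 + 3003 = 4944.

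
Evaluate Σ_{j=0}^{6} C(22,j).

110056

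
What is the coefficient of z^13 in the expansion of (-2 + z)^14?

-28

The general term is C(14,j)·(-2)^j·(z)^(14-j); the z^13 term has j = 1.
C(14,1) = 14.
Coefficient = C(14,1) · (-2)^1 = 14 · (-2) = -28.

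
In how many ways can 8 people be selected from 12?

495

This is C(12,8) = 495.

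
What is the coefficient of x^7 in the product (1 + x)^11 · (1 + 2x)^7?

Coefficient of x^7 = Σ_{j} C(11,j)·1^j·C(7,7-j)·2^(7-j) for j from 0 to 7.
= 128 + 4928 + 36960 + 92400 + 92400 + 38808 + 6468 + 330 = 272422.

272422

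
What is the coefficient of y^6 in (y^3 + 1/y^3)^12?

792

General term: C(12,j)·(y^3)^j·(1/y^3)^(12-j), with y-exponent 3j − 3(12−j) = 6j − 36.
Set 6j − 36 = 6: j = 7.
C(12,7) = 792; 1^7 = 1; 1^5 = 1.
Coefficient = 792 · 1 · 1 = 792.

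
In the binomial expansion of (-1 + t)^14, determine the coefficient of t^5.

-2002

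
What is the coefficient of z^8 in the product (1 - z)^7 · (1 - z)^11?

43758

Coefficient of z^8 = Σ_{j} C(7,j)·(-1)^j·C(11,8-j)·(-1)^(8-j) for j from 0 to 7.
= 165 + 2310 + 9702 + 16170 + 11550 + 3465 + 385 + 11 = 43758.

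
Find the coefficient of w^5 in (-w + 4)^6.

The general term is C(6,j)·(-w)^j·(4)^(6-j); the w^5 term has j = 5.
C(6,5) = 6.
Coefficient = C(6,5) · (-1)^5 · 4^1 = 6 · (-1) · 4 = -24.

-24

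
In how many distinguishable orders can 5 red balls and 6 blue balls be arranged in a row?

Choose positions for the red balls: C(11,5) = 462.

462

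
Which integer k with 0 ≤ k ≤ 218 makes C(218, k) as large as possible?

109

C(218,k) is maximized at k = 218/2 = 109.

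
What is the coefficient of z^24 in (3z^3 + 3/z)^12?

General term: C(12,j)·(3z^3)^j·(3/z)^(12-j), with z-exponent 3j − 1(12−j) = 4j − 12.
Set 4j − 12 = 24: j = 9.
C(12,9) = 220; 3^9 = 19683; 3^3 = 27.
Coefficient = 220 · 19683 · 27 = 116917020.

116917020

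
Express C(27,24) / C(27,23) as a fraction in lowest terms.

1/6

C(n,k+1)/C(n,k) = (n−k)/(k+1) = (27−23)/(23+1) = 4/24 = 1/6.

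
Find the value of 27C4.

17550

C(27,4) = (27·26·25·24) / 4! = 421200 / 24 = 17550.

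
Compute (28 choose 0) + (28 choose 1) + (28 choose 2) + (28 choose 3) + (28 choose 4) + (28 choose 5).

1 + 28 + 378 + 3276 + 20475 + 98280 = 122438.

122438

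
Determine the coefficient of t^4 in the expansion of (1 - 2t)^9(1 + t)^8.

-266

Coefficient of t^4 = Σ_{j} C(9,j)·(-2)^j·C(8,4-j)·1^(4-j) for j from 0 to 4.
= 70 + (-1008) + 4032 + (-5376) + 2016 = -266.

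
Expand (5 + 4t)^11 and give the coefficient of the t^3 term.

The general term is C(11,j)·(5)^j·(4t)^(11-j); the t^3 term has j = 8.
C(11,8) = 165.
Coefficient = C(11,8) · 5^8 · 4^3 = 165 · 390625 · 64 = 4125000000.

4125000000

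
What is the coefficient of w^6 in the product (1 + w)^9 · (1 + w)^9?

18564

Coefficient of w^6 = Σ_{j} C(9,j)·C(9,6-j) for j from 0 to 6.
= 84 + 1134 + 4536 + 7056 + 4536 + 1134 + 84 = 18564.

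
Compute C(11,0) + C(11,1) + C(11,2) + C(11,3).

1 + 11 + 55 + 165 = 232.

232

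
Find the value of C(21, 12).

293930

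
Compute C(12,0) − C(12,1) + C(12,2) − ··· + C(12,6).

462

The partial alternating sum Σ_{k=0}^{6} (−1)^k C(12,k) = (−1)^6 C(11,6) = 462.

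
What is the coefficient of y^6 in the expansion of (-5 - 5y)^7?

The general term is C(7,j)·(-5)^j·(-5y)^(7-j); the y^6 term has j = 1.
C(7,1) = 7.
Coefficient = C(7,1) · (-5)^1 · (-5)^6 = 7 · (-5) · 15625 = -546875.

-546875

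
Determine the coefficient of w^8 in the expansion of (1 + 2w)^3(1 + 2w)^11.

768768

(1 + 2w)^3(1 + 2w)^11 = (1 + 2w)^14, so the coefficient of w^8 is C(14,8)·2^8 = 3003·256 = 768768.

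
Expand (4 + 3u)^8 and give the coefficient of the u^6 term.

326592

The general term is C(8,j)·(4)^j·(3u)^(8-j); the u^6 term has j = 2.
C(8,2) = 28.
Coefficient = C(8,2) · 4^2 · 3^6 = 28 · 16 · 729 = 326592.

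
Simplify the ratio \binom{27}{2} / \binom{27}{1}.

C(n,k+1)/C(n,k) = (n−k)/(k+1) = (27−1)/(1+1) = 26/2 = 13.

13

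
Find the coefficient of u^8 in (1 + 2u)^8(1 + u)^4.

23392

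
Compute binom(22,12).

646646

C(22,12) = C(22,10) by symmetry.
C(22,10) = (22·21·20·19·18·17·16·15·14·13) / 10! = 2346549004800 / 3628800 = 646646.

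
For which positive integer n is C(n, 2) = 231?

n(n−1)/2 = 231 ⇒ n(n−1) = 462. Since 22·21 = 462, n = 22.

22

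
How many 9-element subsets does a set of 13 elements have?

715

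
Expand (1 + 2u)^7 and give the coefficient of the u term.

The general term is C(7,j)·(1)^j·(2u)^(7-j); the u^1 term has j = 6.
C(7,6) = 7.
Coefficient = C(7,6) · 2^1 = 7 · 2 = 14.

14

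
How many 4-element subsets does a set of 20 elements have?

C(20,4) = (20·19·18·17) / 4! = 116280 / 24 = 4845.

4845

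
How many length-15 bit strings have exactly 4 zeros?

Choose the 4 positions: C(15,4) = 1365.

1365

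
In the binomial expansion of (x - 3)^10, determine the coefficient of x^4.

153090

The general term is C(10,j)·(x)^j·(-3)^(10-j); the x^4 term has j = 4.
C(10,4) = 210.
Coefficient = C(10,4) · (-3)^6 = 210 · 729 = 153090.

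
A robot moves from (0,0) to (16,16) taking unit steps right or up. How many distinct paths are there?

601080390

Each path is a sequence of 32 steps with 16 rights: C(32,16) = 601080390.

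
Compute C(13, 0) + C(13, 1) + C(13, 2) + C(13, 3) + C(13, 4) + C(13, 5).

2380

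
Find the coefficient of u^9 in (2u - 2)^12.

-901120

The general term is C(12,j)·(2u)^j·(-2)^(12-j); the u^9 term has j = 9.
C(12,9) = 220.
Coefficient = C(12,9) · 2^9 · (-2)^3 = 220 · 512 · (-8) = -901120.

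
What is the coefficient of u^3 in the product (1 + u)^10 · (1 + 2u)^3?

518

Coefficient of u^3 = Σ_{j} C(10,j)·1^j·C(3,3-j)·2^(3-j) for j from 0 to 3.
= 8 + 120 + 270 + 120 = 518.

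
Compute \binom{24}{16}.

735471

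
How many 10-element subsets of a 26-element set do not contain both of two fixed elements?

All 10-subsets: C(26,10) = 5311735. Those containing both fixed elements: C(24,8) = 735471.
5311735 − 735471 = 4576264.

4576264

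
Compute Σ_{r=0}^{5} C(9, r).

1 + 9 + 36 + 84 + 126 + 126 = 382.

382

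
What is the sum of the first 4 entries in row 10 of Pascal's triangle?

176

1 + 10 + 45 + 120 = 176.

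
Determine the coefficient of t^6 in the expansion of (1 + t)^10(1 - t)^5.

Coefficient of t^6 = Σ_{j} C(10,j)·1^j·C(5,6-j)·(-1)^(6-j) for j from 1 to 6.
= (-10) + 225 + (-1200) + 2100 + (-1260) + 210 = 65.

65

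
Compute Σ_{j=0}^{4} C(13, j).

1 + 13 + 78 + 286 + 715 = 1093.

1093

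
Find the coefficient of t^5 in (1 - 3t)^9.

-30618

The general term is C(9,j)·(1)^j·(-3t)^(9-j); the t^5 term has j = 4.
C(9,4) = 126.
Coefficient = C(9,4) · (-3)^5 = 126 · (-243) = -30618.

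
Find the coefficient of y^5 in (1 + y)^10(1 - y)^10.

0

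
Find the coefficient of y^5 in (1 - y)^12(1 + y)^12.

Coefficient of y^5 = Σ_{j} C(12,j)·(-1)^j·C(12,5-j)·1^(5-j) for j from 0 to 5.
= 792 + (-5940) + 14520 + (-14520) + 5940 + (-792) = 0.

0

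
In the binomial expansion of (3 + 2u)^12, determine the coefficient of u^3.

The general term is C(12,j)·(3)^j·(2u)^(12-j); the u^3 term has j = 9.
C(12,9) = 220.
Coefficient = C(12,9) · 3^9 · 2^3 = 220 · 19683 · 8 = 34642080.

34642080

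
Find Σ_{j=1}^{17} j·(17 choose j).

1114112

Differentiating (1+x)^17 and setting x=1: Σ j·C(17,j) = 17·2^16 = 1114112.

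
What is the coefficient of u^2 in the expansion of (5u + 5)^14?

555419921875

The general term is C(14,j)·(5u)^j·(5)^(14-j); the u^2 term has j = 2.
C(14,2) = 91.
Coefficient = C(14,2) · 5^2 · 5^12 = 91 · 25 · 244140625 = 555419921875.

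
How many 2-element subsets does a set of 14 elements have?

91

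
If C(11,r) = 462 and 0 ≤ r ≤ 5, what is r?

5

C(11,r) increases on 0 ≤ r ≤ 5. C(11,4) = 330 and C(11,5) = 462, so r = 5.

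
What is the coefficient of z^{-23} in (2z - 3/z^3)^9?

118098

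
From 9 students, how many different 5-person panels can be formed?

This is C(9,5) = 126.

126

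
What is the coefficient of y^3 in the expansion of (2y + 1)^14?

2912

The general term is C(14,j)·(2y)^j·(1)^(14-j); the y^3 term has j = 3.
C(14,3) = 364.
Coefficient = C(14,3) · 2^3 = 364 · 8 = 2912.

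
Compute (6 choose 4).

C(6,4) = C(6,2) by symmetry.
C(6,2) = (6·5) / 2! = 30 / 2 = 15.

15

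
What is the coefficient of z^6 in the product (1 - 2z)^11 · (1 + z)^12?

Coefficient of z^6 = Σ_{j} C(11,j)·(-2)^j·C(12,6-j)·1^(6-j) for j from 0 to 6.
= 924 + (-17424) + 108900 + (-290400) + 348480 + (-177408) + 29568 = 2640.

2640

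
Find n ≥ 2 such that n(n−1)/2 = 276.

n(n−1)/2 = 276 ⇒ n(n−1) = 552. Since 24·23 = 552, n = 24.

24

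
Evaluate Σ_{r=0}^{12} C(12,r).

Setting x = 1 in (1+x)^12 gives Σ C(12,r) = 2^12 = 4096.

4096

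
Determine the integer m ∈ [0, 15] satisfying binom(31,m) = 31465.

4

C(31,m) increases on 0 ≤ m ≤ 15. C(31,3) = 4495 and C(31,4) = 31465, so m = 4.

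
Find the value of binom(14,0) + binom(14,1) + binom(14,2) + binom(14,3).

470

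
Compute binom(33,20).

573166440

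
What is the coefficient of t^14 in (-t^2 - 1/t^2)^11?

-55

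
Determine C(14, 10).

C(14,10) = C(14,4) by symmetry.
C(14,4) = (14·13·12·11) / 4! = 24024 / 24 = 1001.

1001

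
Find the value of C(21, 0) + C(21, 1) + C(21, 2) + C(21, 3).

1562

1 + 21 + 210 + 1330 = 1562.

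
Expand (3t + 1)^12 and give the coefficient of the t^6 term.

The general term is C(12,j)·(3t)^j·(1)^(12-j); the t^6 term has j = 6.
C(12,6) = 924.
Coefficient = C(12,6) · 3^6 = 924 · 729 = 673596.

673596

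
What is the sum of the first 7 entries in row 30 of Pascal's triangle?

768212

1 + 30 + 435 + 4060 + 27405 + 142506 + 593775 = 768212.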